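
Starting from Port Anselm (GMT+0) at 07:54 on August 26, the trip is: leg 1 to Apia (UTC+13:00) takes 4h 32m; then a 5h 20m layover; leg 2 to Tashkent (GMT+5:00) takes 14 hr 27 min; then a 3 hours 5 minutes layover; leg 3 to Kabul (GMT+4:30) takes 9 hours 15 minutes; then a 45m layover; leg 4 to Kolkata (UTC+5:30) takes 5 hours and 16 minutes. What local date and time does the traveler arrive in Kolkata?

Port Anselm is at UTC+0, so departure is already 07:54 UTC on Aug 26.
Add 4 hours and 32 minutes leg 1 → 12:26 UTC.
Add 5 hours 20 minutes layover in Apia → 17:46 UTC.
Add 14 hours 27 minutes leg 2 → 08:13 UTC (Aug 27).
Add 3 hours 5 minutes layover in Tashkent → 11:18 UTC.
Add 9 hours 15 minutes leg 3 → 20:33 UTC.
Add 45 minutes layover in Kabul → 21:18 UTC.
Add 5 hours and 16 minutes leg 4 → 02:34 UTC (Aug 28).
Kolkata is UTC+5:30, so local arrival = 02:34 + 5:30 = 08:04 on Aug 28.

08:04 on August 28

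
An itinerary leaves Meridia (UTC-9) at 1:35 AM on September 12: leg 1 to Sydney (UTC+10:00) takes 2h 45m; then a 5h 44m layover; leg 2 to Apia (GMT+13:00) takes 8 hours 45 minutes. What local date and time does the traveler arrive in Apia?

4:49 PM on September 13

Convert departure to UTC: 1:35 AM + 9:00 = 10:35 AM UTC on Sep 12.
Add 2 hours and 45 minutes leg 1 → 1:20 PM UTC.
Add 5 hours and 44 minutes layover in Sydney → 7:04 PM UTC.
Add 8 hours and 45 minutes leg 2 → 3:49 AM UTC (Sep 13).
Apia is UTC+13:00, so local arrival = 3:49 AM + 13:00 = 4:49 PM on Sep 13.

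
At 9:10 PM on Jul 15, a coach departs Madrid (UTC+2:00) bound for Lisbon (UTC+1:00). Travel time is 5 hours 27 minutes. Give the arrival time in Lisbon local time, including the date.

1:37 AM on July 16

Lisbon is 1:00 behind Madrid.
After 5 hours 27 minutes it is 2:37 AM (Jul 16) in Madrid.
Shift by the zone difference: 2:37 AM − 1:00 = 1:37 AM on Jul 16 in Lisbon.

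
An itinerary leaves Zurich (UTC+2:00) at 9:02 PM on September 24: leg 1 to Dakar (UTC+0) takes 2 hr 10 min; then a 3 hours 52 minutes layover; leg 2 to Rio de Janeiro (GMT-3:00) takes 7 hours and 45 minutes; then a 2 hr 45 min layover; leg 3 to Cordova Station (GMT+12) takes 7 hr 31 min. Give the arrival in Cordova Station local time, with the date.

Convert departure to UTC: 9:02 PM − 2:00 = 7:02 PM UTC on Sep 24.
Add 2 hours 10 minutes leg 1 → 9:12 PM UTC.
Add 3 hours and 52 minutes layover in Dakar → 1:04 AM UTC (Sep 25).
Add 7 hours and 45 minutes leg 2 → 8:49 AM UTC.
Add 2 hours 45 minutes layover in Rio de Janeiro → 11:34 AM UTC.
Add 7 hours 31 minutes leg 3 → 7:05 PM UTC.
Cordova Station is UTC+12:00, so local arrival = 7:05 PM + 12:00 = 7:05 AM on Sep 26.

7:05 AM on Sep 26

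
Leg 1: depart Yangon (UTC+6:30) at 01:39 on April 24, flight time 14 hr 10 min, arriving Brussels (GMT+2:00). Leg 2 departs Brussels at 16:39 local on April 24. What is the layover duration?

Convert departure to UTC: 01:39 − 6:30 = 19:09 UTC on Apr 23.
Add 14 hours 10 minutes flight time → 09:19 UTC (Apr 24).
Brussels is UTC+2:00, so local arrival = 09:19 + 2:00 = 11:19 on Apr 24.
Layover = 16:39 − 11:19 = 5 hours 20 minutes.

5 hours 20 minutes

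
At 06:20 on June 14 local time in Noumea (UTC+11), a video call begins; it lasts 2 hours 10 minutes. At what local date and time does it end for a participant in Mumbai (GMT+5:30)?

03:00 on Jun 14

Convert start to UTC: 06:20 − 11:00 = 19:20 UTC on Jun 13.
Add 2 hours 10 minutes duration → 21:30 UTC.
Mumbai is UTC+5:30, so local end time = 21:30 + 5:30 = 03:00 on Jun 14.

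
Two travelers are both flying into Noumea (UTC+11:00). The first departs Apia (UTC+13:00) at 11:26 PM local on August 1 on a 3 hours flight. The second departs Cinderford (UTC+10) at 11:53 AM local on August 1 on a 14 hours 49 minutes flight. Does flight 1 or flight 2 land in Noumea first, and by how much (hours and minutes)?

Flight 1 in UTC: 11:26 PM − 13:00 = 10:26 AM on Aug 1.
+3 hours → arrive 1:26 PM UTC on Aug 1.
Flight 2 in UTC: 11:53 AM − 10:00 = 1:53 AM on Aug 1.
+14 hours and 49 minutes → arrive 4:42 PM UTC on Aug 1.
Flight 1 lands earlier by 3 hours 16 minutes.

the first, by 3 hours 16 minutes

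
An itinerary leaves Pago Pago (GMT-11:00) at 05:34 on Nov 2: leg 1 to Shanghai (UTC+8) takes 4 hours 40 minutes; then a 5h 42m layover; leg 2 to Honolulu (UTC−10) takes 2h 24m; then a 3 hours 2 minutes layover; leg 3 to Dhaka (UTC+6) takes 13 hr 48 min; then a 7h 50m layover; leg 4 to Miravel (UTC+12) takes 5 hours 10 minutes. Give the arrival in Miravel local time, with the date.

23:10 on November 4

Convert departure to UTC: 05:34 + 11:00 = 16:34 UTC on Nov 2.
Add 4 hours and 40 minutes leg 1 → 21:14 UTC.
Add 5 hours and 42 minutes layover in Shanghai → 02:56 UTC (Nov 3).
Add 2 hours 24 minutes leg 2 → 05:20 UTC.
Add 3 hours 2 minutes layover in Honolulu → 08:22 UTC.
Add 13 hours and 48 minutes leg 3 → 22:10 UTC.
Add 7 hours and 50 minutes layover in Dhaka → 06:00 UTC (Nov 4).
Add 5 hours 10 minutes leg 4 → 11:10 UTC.
Miravel is UTC+12:00, so local arrival = 11:10 + 12:00 = 23:10 on Nov 4.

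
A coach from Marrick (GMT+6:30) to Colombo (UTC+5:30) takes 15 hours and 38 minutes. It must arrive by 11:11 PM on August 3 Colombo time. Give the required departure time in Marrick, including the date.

8:33 AM on August 3

Target arrival in UTC: 11:11 PM − 5:30 = 5:41 PM on Aug 3.
Subtract 15 hours 38 minutes → departure 2:03 AM UTC on Aug 3.
Marrick is UTC+6:30: 2:03 AM + 6:30 = 8:33 AM on Aug 3.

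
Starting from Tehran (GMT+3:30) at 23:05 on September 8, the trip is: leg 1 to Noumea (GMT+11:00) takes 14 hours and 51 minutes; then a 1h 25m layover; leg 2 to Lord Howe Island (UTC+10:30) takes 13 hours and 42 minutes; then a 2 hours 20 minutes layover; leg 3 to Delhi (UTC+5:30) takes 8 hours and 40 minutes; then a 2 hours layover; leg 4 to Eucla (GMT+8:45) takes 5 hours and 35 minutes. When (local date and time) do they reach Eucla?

04:53 on September 11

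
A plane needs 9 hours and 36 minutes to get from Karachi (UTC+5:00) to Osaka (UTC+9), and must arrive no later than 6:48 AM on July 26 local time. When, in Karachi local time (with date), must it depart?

5:12 PM on July 25

Target arrival in UTC: 6:48 AM − 9:00 = 9:48 PM on Jul 25.
Subtract 9 hours 36 minutes → departure 12:12 PM UTC on Jul 25.
Karachi is UTC+5:00: 12:12 PM + 5:00 = 5:12 PM on Jul 25.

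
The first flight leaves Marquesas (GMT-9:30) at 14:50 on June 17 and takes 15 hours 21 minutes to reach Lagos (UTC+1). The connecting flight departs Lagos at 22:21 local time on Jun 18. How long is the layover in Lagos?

Convert departure to UTC: 14:50 + 9:30 = 00:20 UTC on Jun 18.
Add 15 hours and 21 minutes flight time → 15:41 UTC.
Lagos is UTC+1:00, so local arrival = 15:41 + 1:00 = 16:41 on Jun 18.
Layover = 22:21 − 16:41 = 5 hours 40 minutes.

5 hours 40 minutes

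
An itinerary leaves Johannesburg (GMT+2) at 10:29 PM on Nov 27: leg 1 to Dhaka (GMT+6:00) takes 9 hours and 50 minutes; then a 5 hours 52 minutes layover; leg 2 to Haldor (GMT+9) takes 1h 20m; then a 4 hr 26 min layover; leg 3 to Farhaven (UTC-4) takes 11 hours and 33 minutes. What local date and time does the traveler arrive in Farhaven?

Convert departure to UTC: 10:29 PM − 2:00 = 8:29 PM UTC on Nov 27.
Add 9 hours and 50 minutes leg 1 → 6:19 AM UTC (Nov 28).
Add 5 hours 52 minutes layover in Dhaka → 12:11 PM UTC.
Add 1 hour and 20 minutes leg 2 → 1:31 PM UTC.
Add 4 hours 26 minutes layover in Haldor → 5:57 PM UTC.
Add 11 hours 33 minutes leg 3 → 5:30 AM UTC (Nov 29).
Farhaven is UTC−4:00, so local arrival = 5:30 AM − 4:00 = 1:30 AM on Nov 29.

1:30 AM on Nov 29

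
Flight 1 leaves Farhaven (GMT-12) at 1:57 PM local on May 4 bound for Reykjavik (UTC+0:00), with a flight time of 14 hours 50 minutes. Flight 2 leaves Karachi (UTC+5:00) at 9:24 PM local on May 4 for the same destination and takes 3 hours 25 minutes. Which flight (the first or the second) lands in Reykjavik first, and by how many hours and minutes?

Flight 1 in UTC: 1:57 PM + 12:00 = 1:57 AM on May 5.
+14 hours 50 minutes → arrive 4:47 PM UTC on May 5.
Flight 2 in UTC: 9:24 PM − 5:00 = 4:24 PM on May 4.
+3 hours 25 minutes → arrive 7:49 PM UTC on May 4.
Flight 2 lands earlier by 20 hours 58 minutes.

the second, by 20 hours 58 minutes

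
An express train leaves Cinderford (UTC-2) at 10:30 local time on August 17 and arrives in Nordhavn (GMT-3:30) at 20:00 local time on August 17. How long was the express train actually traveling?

11 hours

Nordhavn is 1:30 behind Cinderford.
Clock-face elapsed time (ignoring zones) is 9 hours 30 minutes.
Actual elapsed = 9 hours 30 minutes + 1:30 = 11 hours.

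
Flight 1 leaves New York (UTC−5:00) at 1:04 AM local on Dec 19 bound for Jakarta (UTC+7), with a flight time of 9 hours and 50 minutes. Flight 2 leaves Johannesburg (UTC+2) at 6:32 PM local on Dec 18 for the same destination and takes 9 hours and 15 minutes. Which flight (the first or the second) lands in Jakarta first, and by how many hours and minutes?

the second, by 14 hours 7 minutes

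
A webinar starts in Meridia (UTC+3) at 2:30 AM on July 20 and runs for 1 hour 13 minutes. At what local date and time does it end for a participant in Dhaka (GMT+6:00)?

6:43 AM on July 20

Convert start to UTC: 2:30 AM − 3:00 = 11:30 PM UTC on Jul 19.
Add 1 hour 13 minutes duration → 12:43 AM UTC (Jul 20).
Dhaka is UTC+6:00, so local end time = 12:43 AM + 6:00 = 6:43 AM on Jul 20.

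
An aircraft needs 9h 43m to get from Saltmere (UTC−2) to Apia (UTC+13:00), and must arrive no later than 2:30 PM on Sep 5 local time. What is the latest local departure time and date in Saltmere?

1:47 PM on Sep 4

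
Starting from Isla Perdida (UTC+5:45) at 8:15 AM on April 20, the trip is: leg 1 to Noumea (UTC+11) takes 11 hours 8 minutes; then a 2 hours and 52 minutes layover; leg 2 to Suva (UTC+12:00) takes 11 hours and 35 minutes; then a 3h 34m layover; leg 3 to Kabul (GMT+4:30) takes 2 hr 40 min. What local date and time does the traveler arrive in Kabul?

2:49 PM on April 21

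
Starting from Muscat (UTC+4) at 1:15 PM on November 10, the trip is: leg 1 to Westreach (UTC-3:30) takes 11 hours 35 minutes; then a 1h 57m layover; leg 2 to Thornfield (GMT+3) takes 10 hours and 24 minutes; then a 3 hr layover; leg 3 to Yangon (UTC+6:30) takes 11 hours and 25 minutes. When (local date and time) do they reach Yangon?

6:06 AM on November 12

Convert departure to UTC: 1:15 PM − 4:00 = 9:15 AM UTC on Nov 10.
Add 11 hours 35 minutes leg 1 → 8:50 PM UTC.
Add 1 hour and 57 minutes layover in Westreach → 10:47 PM UTC.
Add 10 hours and 24 minutes leg 2 → 9:11 AM UTC (Nov 11).
Add 3 hours layover in Thornfield → 12:11 PM UTC.
Add 11 hours 25 minutes leg 3 → 11:36 PM UTC.
Yangon is UTC+6:30, so local arrival = 11:36 PM + 6:30 = 6:06 AM on Nov 12.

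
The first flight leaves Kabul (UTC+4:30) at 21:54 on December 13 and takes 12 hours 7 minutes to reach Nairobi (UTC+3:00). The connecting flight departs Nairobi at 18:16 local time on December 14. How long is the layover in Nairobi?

9 hours 45 minutes

Convert departure to UTC: 21:54 − 4:30 = 17:24 UTC on Dec 13.
Add 12 hours 7 minutes flight time → 05:31 UTC (Dec 14).
Nairobi is UTC+3:00, so local arrival = 05:31 + 3:00 = 08:31 on Dec 14.
Layover = 18:16 − 08:31 = 9 hours 45 minutes.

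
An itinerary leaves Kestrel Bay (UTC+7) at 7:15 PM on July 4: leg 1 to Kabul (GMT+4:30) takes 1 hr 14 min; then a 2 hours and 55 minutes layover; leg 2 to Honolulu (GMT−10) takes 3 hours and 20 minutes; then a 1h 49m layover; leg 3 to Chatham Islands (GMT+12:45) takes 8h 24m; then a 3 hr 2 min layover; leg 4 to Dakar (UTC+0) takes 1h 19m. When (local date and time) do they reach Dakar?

10:18 AM on July 5

Convert departure to UTC: 7:15 PM − 7:00 = 12:15 PM UTC on Jul 4.
Add 1 hour and 14 minutes leg 1 → 1:29 PM UTC.
Add 2 hours 55 minutes layover in Kabul → 4:24 PM UTC.
Add 3 hours 20 minutes leg 2 → 7:44 PM UTC.
Add 1 hour and 49 minutes layover in Honolulu → 9:33 PM UTC.
Add 8 hours 24 minutes leg 3 → 5:57 AM UTC (Jul 5).
Add 3 hours 2 minutes layover in Chatham Islands → 8:59 AM UTC.
Add 1 hour and 19 minutes leg 4 → 10:18 AM UTC.
Dakar is UTC+0, so local arrival is the same: 10:18 AM on Jul 5.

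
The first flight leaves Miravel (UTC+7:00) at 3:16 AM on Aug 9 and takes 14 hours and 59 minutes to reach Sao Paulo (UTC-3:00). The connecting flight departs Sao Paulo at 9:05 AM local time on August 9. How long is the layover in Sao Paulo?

50 minutes

Convert departure to UTC: 3:16 AM − 7:00 = 8:16 PM UTC on Aug 8.
Add 14 hours and 59 minutes flight time → 11:15 AM UTC (Aug 9).
Sao Paulo is UTC−3:00, so local arrival = 11:15 AM − 3:00 = 8:15 AM on Aug 9.
Layover = 9:05 AM − 8:15 AM = 50 minutes.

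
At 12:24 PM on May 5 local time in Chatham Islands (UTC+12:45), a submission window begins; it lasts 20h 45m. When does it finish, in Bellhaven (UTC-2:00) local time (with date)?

6:24 PM on May 5

Bellhaven is 14:45 behind Chatham Islands.
After 20 hours 45 minutes it is 9:09 AM (May 6) in Chatham Islands.
Shift by the zone difference: 9:09 AM − 14:45 = 6:24 PM on May 5 in Bellhaven.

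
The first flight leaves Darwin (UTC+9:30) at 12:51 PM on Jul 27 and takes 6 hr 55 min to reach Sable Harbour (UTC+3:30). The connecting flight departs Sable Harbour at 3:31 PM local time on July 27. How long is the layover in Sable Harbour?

Convert departure to UTC: 12:51 PM − 9:30 = 3:21 AM UTC on Jul 27.
Add 6 hours 55 minutes flight time → 10:16 AM UTC.
Sable Harbour is UTC+3:30, so local arrival = 10:16 AM + 3:30 = 1:46 PM on Jul 27.
Layover = 3:31 PM − 1:46 PM = 1 hour 45 minutes.

1 hour 45 minutes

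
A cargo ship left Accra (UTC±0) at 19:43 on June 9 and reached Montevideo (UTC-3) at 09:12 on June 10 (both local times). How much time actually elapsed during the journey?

16 hours 29 minutes

Departure is already UTC: 19:43 on Jun 9.
Arrival in UTC: 09:12 + 3:00 = 12:12 on Jun 10.
Elapsed = 12:12 − 19:43 (+1 day) = 16 hours 29 minutes.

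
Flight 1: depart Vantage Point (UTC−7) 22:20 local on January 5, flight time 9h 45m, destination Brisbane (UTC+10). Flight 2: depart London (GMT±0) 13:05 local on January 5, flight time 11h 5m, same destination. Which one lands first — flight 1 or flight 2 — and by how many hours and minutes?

Flight 1 in UTC: 22:20 + 7:00 = 05:20 on Jan 6.
+9 hours and 45 minutes → arrive 15:05 UTC on Jan 6.
Flight 2 departs at 13:05 UTC (Jan 5).
+11 hours 5 minutes → arrive 00:10 UTC on Jan 6.
Flight 2 lands earlier by 14 hours 55 minutes.

the second, by 14 hours 55 minutes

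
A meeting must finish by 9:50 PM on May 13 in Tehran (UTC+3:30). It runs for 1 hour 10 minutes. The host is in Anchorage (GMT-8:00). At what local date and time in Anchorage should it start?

9:10 AM on May 13

Target end time in UTC: 9:50 PM − 3:30 = 6:20 PM on May 13.
Subtract 1 hour and 10 minutes → start 5:10 PM UTC on May 13.
Anchorage is UTC−8:00: 5:10 PM − 8:00 = 9:10 AM on May 13.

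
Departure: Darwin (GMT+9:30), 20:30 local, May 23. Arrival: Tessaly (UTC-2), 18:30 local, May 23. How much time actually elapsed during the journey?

9 hours 30 minutes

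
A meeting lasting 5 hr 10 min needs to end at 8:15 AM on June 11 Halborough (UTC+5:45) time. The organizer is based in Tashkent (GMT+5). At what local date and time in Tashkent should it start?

Target end time in UTC: 8:15 AM − 5:45 = 2:30 AM on Jun 11.
Subtract 5 hours 10 minutes → start 9:20 PM UTC on Jun 10.
Tashkent is UTC+5:00: 9:20 PM + 5:00 = 2:20 AM on Jun 11.

2:20 AM on June 11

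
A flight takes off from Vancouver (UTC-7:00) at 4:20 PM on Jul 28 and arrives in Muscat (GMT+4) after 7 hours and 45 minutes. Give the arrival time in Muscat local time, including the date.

11:05 AM on Jul 29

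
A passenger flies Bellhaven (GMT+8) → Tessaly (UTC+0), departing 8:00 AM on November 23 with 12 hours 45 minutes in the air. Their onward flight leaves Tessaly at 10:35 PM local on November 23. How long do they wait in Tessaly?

9 hours 50 minutes

Convert departure to UTC: 8:00 AM − 8:00 = 12:00 AM UTC on Nov 23.
Add 12 hours and 45 minutes flight time → 12:45 PM UTC.
Tessaly is UTC+0, so local arrival is the same: 12:45 PM on Nov 23.
Layover = 10:35 PM − 12:45 PM = 9 hours 50 minutes.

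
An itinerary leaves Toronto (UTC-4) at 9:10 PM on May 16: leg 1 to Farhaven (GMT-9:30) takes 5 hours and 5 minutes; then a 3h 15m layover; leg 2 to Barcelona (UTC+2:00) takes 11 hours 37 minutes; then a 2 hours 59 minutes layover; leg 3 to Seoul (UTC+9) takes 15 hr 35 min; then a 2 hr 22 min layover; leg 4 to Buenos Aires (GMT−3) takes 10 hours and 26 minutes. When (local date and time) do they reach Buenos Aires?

1:29 AM on May 19

Convert departure to UTC: 9:10 PM + 4:00 = 1:10 AM UTC on May 17.
Add 5 hours 5 minutes leg 1 → 6:15 AM UTC.
Add 3 hours 15 minutes layover in Farhaven → 9:30 AM UTC.
Add 11 hours and 37 minutes leg 2 → 9:07 PM UTC.
Add 2 hours and 59 minutes layover in Barcelona → 12:06 AM UTC (May 18).
Add 15 hours and 35 minutes leg 3 → 3:41 PM UTC.
Add 2 hours 22 minutes layover in Seoul → 6:03 PM UTC.
Add 10 hours and 26 minutes leg 4 → 4:29 AM UTC (May 19).
Buenos Aires is UTC−3:00, so local arrival = 4:29 AM − 3:00 = 1:29 AM on May 19.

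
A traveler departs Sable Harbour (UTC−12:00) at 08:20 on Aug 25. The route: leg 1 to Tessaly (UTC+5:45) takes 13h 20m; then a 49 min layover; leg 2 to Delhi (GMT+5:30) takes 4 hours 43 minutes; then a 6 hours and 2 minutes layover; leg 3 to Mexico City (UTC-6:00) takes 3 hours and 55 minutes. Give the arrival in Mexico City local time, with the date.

Convert departure to UTC: 08:20 + 12:00 = 20:20 UTC on Aug 25.
Add 13 hours and 20 minutes leg 1 → 09:40 UTC (Aug 26).
Add 49 minutes layover in Tessaly → 10:29 UTC.
Add 4 hours and 43 minutes leg 2 → 15:12 UTC.
Add 6 hours and 2 minutes layover in Delhi → 21:14 UTC.
Add 3 hours 55 minutes leg 3 → 01:09 UTC (Aug 27).
Mexico City is UTC−6:00, so local arrival = 01:09 − 6:00 = 19:09 on Aug 26.

19:09 on August 26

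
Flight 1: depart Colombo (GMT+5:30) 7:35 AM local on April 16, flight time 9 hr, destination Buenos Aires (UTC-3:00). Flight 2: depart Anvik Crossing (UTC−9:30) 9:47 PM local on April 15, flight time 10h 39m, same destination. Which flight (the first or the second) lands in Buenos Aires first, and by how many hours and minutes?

the first, by 6 hours 51 minutes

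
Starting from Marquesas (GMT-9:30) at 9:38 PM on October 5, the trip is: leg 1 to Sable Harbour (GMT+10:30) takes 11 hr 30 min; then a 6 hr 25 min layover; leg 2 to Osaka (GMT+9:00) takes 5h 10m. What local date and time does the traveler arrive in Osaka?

3:13 PM on October 7

Convert departure to UTC: 9:38 PM + 9:30 = 7:08 AM UTC on Oct 6.
Add 11 hours and 30 minutes leg 1 → 6:38 PM UTC.
Add 6 hours 25 minutes layover in Sable Harbour → 1:03 AM UTC (Oct 7).
Add 5 hours 10 minutes leg 2 → 6:13 AM UTC.
Osaka is UTC+9:00, so local arrival = 6:13 AM + 9:00 = 3:13 PM on Oct 7.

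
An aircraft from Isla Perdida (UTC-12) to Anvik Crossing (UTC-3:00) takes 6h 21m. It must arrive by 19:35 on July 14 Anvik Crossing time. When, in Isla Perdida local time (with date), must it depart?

04:14 on July 14

Target arrival in UTC: 19:35 + 3:00 = 22:35 on Jul 14.
Subtract 6 hours 21 minutes → departure 16:14 UTC on Jul 14.
Isla Perdida is UTC−12:00: 16:14 − 12:00 = 04:14 on Jul 14.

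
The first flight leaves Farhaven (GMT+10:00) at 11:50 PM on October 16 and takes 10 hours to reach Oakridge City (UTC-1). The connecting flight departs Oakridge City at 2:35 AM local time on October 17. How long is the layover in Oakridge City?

Convert departure to UTC: 11:50 PM − 10:00 = 1:50 PM UTC on Oct 16.
Add 10 hours flight time → 11:50 PM UTC.
Oakridge City is UTC−1:00, so local arrival = 11:50 PM − 1:00 = 10:50 PM on Oct 16.
Layover = 2:35 AM − 10:50 PM (+1 day) = 3 hours 45 minutes.

3 hours 45 minutes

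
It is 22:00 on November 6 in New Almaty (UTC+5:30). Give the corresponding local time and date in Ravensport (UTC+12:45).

05:15 on Nov 7

In UTC: 22:00 − 5:30 = 16:30 on Nov 6.
Ravensport is UTC+12:45: 16:30 + 12:45 = 05:15 on Nov 7.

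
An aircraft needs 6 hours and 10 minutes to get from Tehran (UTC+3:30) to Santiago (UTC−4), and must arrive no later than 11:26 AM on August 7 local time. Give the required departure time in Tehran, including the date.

Target arrival in UTC: 11:26 AM + 4:00 = 3:26 PM on Aug 7.
Subtract 6 hours 10 minutes → departure 9:16 AM UTC on Aug 7.
Tehran is UTC+3:30: 9:16 AM + 3:30 = 12:46 PM on Aug 7.

12:46 PM on August 7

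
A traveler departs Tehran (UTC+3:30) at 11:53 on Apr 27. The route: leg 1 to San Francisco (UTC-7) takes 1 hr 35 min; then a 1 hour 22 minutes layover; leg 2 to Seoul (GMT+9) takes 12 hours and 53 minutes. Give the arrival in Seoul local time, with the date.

Convert departure to UTC: 11:53 − 3:30 = 08:23 UTC on Apr 27.
Add 1 hour and 35 minutes leg 1 → 09:58 UTC.
Add 1 hour 22 minutes layover in San Francisco → 11:20 UTC.
Add 12 hours 53 minutes leg 2 → 00:13 UTC (Apr 28).
Seoul is UTC+9:00, so local arrival = 00:13 + 9:00 = 09:13 on Apr 28.

09:13 on April 28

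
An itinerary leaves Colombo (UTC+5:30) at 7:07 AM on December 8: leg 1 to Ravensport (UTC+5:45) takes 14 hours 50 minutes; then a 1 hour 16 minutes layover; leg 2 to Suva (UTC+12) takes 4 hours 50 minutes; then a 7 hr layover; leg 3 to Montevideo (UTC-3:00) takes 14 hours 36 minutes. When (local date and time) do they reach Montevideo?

Convert departure to UTC: 7:07 AM − 5:30 = 1:37 AM UTC on Dec 8.
Add 14 hours and 50 minutes leg 1 → 4:27 PM UTC.
Add 1 hour and 16 minutes layover in Ravensport → 5:43 PM UTC.
Add 4 hours 50 minutes leg 2 → 10:33 PM UTC.
Add 7 hours layover in Suva → 5:33 AM UTC (Dec 9).
Add 14 hours and 36 minutes leg 3 → 8:09 PM UTC.
Montevideo is UTC−3:00, so local arrival = 8:09 PM − 3:00 = 5:09 PM on Dec 9.

5:09 PM on December 9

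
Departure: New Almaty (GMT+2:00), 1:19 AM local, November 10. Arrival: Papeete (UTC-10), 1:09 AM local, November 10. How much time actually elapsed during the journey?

Departure in UTC: 1:19 AM − 2:00 = 11:19 PM on Nov 9.
Arrival in UTC: 1:09 AM + 10:00 = 11:09 AM on Nov 10.
Elapsed = 11:09 AM − 11:19 PM (+1 day) = 11 hours 50 minutes.

11 hours 50 minutes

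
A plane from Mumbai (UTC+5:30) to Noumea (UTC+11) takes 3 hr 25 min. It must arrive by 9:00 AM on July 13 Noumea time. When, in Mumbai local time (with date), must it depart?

12:05 AM on July 13

Target arrival in UTC: 9:00 AM − 11:00 = 10:00 PM on Jul 12.
Subtract 3 hours 25 minutes → departure 6:35 PM UTC on Jul 12.
Mumbai is UTC+5:30: 6:35 PM + 5:30 = 12:05 AM on Jul 13.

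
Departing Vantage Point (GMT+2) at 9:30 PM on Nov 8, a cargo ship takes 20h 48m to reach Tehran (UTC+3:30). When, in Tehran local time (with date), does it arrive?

7:48 PM on November 9

Convert departure to UTC: 9:30 PM − 2:00 = 7:30 PM UTC on Nov 8.
Add 20 hours and 48 minutes travel time → 4:18 PM UTC (Nov 9).
Tehran is UTC+3:30, so local arrival = 4:18 PM + 3:30 = 7:48 PM on Nov 9.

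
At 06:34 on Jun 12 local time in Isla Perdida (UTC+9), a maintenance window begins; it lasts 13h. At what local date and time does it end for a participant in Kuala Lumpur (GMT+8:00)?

18:34 on Jun 12

Convert start to UTC: 06:34 − 9:00 = 21:34 UTC on Jun 11.
Add 13 hours duration → 10:34 UTC (Jun 12).
Kuala Lumpur is UTC+8:00, so local end time = 10:34 + 8:00 = 18:34 on Jun 12.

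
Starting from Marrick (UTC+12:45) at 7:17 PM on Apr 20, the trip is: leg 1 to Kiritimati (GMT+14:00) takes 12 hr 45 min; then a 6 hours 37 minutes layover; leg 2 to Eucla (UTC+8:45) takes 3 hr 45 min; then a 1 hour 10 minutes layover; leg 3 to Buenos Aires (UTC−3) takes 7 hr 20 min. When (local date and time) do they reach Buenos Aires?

11:09 AM on Apr 21

Convert departure to UTC: 7:17 PM − 12:45 = 6:32 AM UTC on Apr 20.
Add 12 hours 45 minutes leg 1 → 7:17 PM UTC.
Add 6 hours and 37 minutes layover in Kiritimati → 1:54 AM UTC (Apr 21).
Add 3 hours 45 minutes leg 2 → 5:39 AM UTC.
Add 1 hour and 10 minutes layover in Eucla → 6:49 AM UTC.
Add 7 hours and 20 minutes leg 3 → 2:09 PM UTC.
Buenos Aires is UTC−3:00, so local arrival = 2:09 PM − 3:00 = 11:09 AM on Apr 21.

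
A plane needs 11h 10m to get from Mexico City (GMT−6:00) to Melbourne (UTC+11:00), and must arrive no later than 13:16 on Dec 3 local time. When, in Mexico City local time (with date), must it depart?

Target arrival in UTC: 13:16 − 11:00 = 02:16 on Dec 3.
Subtract 11 hours 10 minutes → departure 15:06 UTC on Dec 2.
Mexico City is UTC−6:00: 15:06 − 6:00 = 09:06 on Dec 2.

09:06 on December 2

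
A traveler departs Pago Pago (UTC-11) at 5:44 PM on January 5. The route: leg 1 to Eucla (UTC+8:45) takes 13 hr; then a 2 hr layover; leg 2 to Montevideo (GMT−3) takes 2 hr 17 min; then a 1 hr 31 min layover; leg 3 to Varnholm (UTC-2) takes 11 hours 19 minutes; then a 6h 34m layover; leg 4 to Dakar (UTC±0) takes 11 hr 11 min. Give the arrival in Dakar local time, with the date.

4:36 AM on January 8

Convert departure to UTC: 5:44 PM + 11:00 = 4:44 AM UTC on Jan 6.
Add 13 hours leg 1 → 5:44 PM UTC.
Add 2 hours layover in Eucla → 7:44 PM UTC.
Add 2 hours 17 minutes leg 2 → 10:01 PM UTC.
Add 1 hour 31 minutes layover in Montevideo → 11:32 PM UTC.
Add 11 hours and 19 minutes leg 3 → 10:51 AM UTC (Jan 7).
Add 6 hours 34 minutes layover in Varnholm → 5:25 PM UTC.
Add 11 hours 11 minutes leg 4 → 4:36 AM UTC (Jan 8).
Dakar is UTC+0, so local arrival is the same: 4:36 AM on Jan 8.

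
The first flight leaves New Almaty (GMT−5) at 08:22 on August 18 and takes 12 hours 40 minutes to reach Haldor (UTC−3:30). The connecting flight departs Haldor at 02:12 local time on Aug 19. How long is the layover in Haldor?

3 hours 40 minutes

Convert departure to UTC: 08:22 + 5:00 = 13:22 UTC on Aug 18.
Add 12 hours 40 minutes flight time → 02:02 UTC (Aug 19).
Haldor is UTC−3:30, so local arrival = 02:02 − 3:30 = 22:32 on Aug 18.
Layover = 02:12 − 22:32 (+1 day) = 3 hours 40 minutes.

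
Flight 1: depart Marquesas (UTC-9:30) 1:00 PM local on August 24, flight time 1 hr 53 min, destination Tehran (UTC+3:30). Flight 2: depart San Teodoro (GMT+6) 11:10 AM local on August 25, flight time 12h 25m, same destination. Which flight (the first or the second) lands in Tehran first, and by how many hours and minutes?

Flight 1 in UTC: 1:00 PM + 9:30 = 10:30 PM on Aug 24.
+1 hour and 53 minutes → arrive 12:23 AM UTC on Aug 25.
Flight 2 in UTC: 11:10 AM − 6:00 = 5:10 AM on Aug 25.
+12 hours 25 minutes → arrive 5:35 PM UTC on Aug 25.
Flight 1 lands earlier by 17 hours 12 minutes.

the first, by 17 hours 12 minutes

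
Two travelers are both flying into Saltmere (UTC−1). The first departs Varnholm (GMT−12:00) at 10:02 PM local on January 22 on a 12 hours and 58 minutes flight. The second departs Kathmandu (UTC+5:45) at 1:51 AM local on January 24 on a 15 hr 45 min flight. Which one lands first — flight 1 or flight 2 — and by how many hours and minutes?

Flight 1 in UTC: 10:02 PM + 12:00 = 10:02 AM on Jan 23.
+12 hours 58 minutes → arrive 11:00 PM UTC on Jan 23.
Flight 2 in UTC: 1:51 AM − 5:45 = 8:06 PM on Jan 23.
+15 hours and 45 minutes → arrive 11:51 AM UTC on Jan 24.
Flight 1 lands earlier by 12 hours 51 minutes.

the first, by 12 hours 51 minutes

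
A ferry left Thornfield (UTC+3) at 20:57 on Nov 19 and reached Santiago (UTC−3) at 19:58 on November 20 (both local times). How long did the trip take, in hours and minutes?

29 hours 1 minute

Departure in UTC: 20:57 − 3:00 = 17:57 on Nov 19.
Arrival in UTC: 19:58 + 3:00 = 22:58 on Nov 20.
Elapsed = 22:58 − 17:57 (+1 day) = 29 hours 1 minute.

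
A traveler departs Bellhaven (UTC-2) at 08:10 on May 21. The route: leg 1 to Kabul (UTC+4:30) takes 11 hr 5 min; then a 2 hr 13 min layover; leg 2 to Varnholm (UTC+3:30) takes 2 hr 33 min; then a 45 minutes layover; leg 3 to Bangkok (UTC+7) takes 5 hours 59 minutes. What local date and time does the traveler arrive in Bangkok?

15:45 on May 22

Convert departure to UTC: 08:10 + 2:00 = 10:10 UTC on May 21.
Add 11 hours 5 minutes leg 1 → 21:15 UTC.
Add 2 hours 13 minutes layover in Kabul → 23:28 UTC.
Add 2 hours and 33 minutes leg 2 → 02:01 UTC (May 22).
Add 45 minutes layover in Varnholm → 02:46 UTC.
Add 5 hours 59 minutes leg 3 → 08:45 UTC.
Bangkok is UTC+7:00, so local arrival = 08:45 + 7:00 = 15:45 on May 22.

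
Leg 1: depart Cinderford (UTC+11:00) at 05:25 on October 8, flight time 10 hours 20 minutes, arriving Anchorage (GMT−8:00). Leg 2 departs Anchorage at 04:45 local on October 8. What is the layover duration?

Convert departure to UTC: 05:25 − 11:00 = 18:25 UTC on Oct 7.
Add 10 hours 20 minutes flight time → 04:45 UTC (Oct 8).
Anchorage is UTC−8:00, so local arrival = 04:45 − 8:00 = 20:45 on Oct 7.
Layover = 04:45 − 20:45 (+1 day) = 8 hours.

8 hours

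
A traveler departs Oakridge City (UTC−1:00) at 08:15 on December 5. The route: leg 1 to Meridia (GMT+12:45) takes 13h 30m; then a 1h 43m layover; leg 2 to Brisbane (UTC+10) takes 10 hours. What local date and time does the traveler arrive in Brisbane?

Convert departure to UTC: 08:15 + 1:00 = 09:15 UTC on Dec 5.
Add 13 hours 30 minutes leg 1 → 22:45 UTC.
Add 1 hour 43 minutes layover in Meridia → 00:28 UTC (Dec 6).
Add 10 hours leg 2 → 10:28 UTC.
Brisbane is UTC+10:00, so local arrival = 10:28 + 10:00 = 20:28 on Dec 6.

20:28 on December 6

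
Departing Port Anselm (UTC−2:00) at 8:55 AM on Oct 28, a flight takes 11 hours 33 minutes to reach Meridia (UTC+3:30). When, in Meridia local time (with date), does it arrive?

1:58 AM on October 29

Convert departure to UTC: 8:55 AM + 2:00 = 10:55 AM UTC on Oct 28.
Add 11 hours and 33 minutes travel time → 10:28 PM UTC.
Meridia is UTC+3:30, so local arrival = 10:28 PM + 3:30 = 1:58 AM on Oct 29.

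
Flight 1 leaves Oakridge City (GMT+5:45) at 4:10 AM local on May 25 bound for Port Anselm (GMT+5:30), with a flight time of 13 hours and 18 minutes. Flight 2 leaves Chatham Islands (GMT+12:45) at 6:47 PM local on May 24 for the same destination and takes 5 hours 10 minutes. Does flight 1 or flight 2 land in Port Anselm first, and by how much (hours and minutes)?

Flight 1 in UTC: 4:10 AM − 5:45 = 10:25 PM on May 24.
+13 hours 18 minutes → arrive 11:43 AM UTC on May 25.
Flight 2 in UTC: 6:47 PM − 12:45 = 6:02 AM on May 24.
+5 hours 10 minutes → arrive 11:12 AM UTC on May 24.
Flight 2 lands earlier by 24 hours 31 minutes.

the second, by 24 hours 31 minutes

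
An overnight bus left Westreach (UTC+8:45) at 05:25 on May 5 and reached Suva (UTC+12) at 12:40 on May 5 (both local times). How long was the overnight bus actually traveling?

Departure in UTC: 05:25 − 8:45 = 20:40 on May 4.
Arrival in UTC: 12:40 − 12:00 = 00:40 on May 5.
Elapsed = 00:40 − 20:40 (+1 day) = 4 hours.

4 hours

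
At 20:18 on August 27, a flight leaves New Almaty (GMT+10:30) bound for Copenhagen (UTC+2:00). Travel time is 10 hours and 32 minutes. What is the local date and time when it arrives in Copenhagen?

Copenhagen is 8:30 behind New Almaty.
After 10 hours 32 minutes it is 06:50 (Aug 28) in New Almaty.
Shift by the zone difference: 06:50 − 8:30 = 22:20 on Aug 27 in Copenhagen.

22:20 on Aug 27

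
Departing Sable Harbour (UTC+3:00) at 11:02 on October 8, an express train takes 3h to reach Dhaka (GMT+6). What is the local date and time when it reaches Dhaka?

17:02 on Oct 8

Convert departure to UTC: 11:02 − 3:00 = 08:02 UTC on Oct 8.
Add 3 hours travel time → 11:02 UTC.
Dhaka is UTC+6:00, so local arrival = 11:02 + 6:00 = 17:02 on Oct 8.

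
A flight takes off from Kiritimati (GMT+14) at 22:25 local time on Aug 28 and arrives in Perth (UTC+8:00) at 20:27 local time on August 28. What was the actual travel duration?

Departure in UTC: 22:25 − 14:00 = 08:25 on Aug 28.
Arrival in UTC: 20:27 − 8:00 = 12:27 on Aug 28.
Elapsed = 12:27 − 08:25 = 4 hours 2 minutes.

4 hours 2 minutes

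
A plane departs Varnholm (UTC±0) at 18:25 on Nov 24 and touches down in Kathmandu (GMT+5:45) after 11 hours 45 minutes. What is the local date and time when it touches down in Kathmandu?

Varnholm is at UTC+0, so departure is already 18:25 UTC on Nov 24.
Add 11 hours 45 minutes travel time → 06:10 UTC (Nov 25).
Kathmandu is UTC+5:45, so local arrival = 06:10 + 5:45 = 11:55 on Nov 25.

11:55 on November 25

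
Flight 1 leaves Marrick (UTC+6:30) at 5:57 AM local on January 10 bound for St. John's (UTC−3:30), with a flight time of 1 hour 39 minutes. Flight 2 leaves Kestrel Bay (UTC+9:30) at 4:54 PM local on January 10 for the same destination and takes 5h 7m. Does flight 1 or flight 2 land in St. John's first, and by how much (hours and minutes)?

the first, by 11 hours 25 minutes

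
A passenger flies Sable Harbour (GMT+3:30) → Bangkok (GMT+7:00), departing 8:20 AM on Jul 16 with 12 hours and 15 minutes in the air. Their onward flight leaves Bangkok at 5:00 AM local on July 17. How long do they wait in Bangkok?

Convert departure to UTC: 8:20 AM − 3:30 = 4:50 AM UTC on Jul 16.
Add 12 hours and 15 minutes flight time → 5:05 PM UTC.
Bangkok is UTC+7:00, so local arrival = 5:05 PM + 7:00 = 12:05 AM on Jul 17.
Layover = 5:00 AM − 12:05 AM = 4 hours 55 minutes.

4 hours 55 minutes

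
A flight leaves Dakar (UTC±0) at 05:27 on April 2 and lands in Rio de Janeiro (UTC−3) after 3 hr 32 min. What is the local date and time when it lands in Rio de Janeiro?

Dakar is at UTC+0, so departure is already 05:27 UTC on Apr 2.
Add 3 hours 32 minutes travel time → 08:59 UTC.
Rio de Janeiro is UTC−3:00, so local arrival = 08:59 − 3:00 = 05:59 on Apr 2.

05:59 on April 2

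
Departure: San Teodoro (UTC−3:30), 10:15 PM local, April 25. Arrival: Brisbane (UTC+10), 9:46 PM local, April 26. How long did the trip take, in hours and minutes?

Departure in UTC: 10:15 PM + 3:30 = 1:45 AM on Apr 26.
Arrival in UTC: 9:46 PM − 10:00 = 11:46 AM on Apr 26.
Elapsed = 11:46 AM − 1:45 AM = 10 hours 1 minute.

10 hours 1 minute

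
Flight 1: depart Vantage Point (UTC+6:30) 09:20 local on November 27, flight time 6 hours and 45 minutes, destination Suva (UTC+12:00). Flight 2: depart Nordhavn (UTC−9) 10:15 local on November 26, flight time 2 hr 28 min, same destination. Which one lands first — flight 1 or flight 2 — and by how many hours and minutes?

the second, by 11 hours 52 minutes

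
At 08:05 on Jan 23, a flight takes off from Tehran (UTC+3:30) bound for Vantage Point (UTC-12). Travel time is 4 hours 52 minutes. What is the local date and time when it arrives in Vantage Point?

Convert departure to UTC: 08:05 − 3:30 = 04:35 UTC on Jan 23.
Add 4 hours 52 minutes travel time → 09:27 UTC.
Vantage Point is UTC−12:00, so local arrival = 09:27 − 12:00 = 21:27 on Jan 22.

21:27 on Jan 22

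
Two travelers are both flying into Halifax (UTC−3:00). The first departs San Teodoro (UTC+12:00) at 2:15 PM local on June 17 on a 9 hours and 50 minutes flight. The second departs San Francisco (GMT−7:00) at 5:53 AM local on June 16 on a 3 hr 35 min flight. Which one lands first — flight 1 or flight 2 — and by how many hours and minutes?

Flight 1 in UTC: 2:15 PM − 12:00 = 2:15 AM on Jun 17.
+9 hours and 50 minutes → arrive 12:05 PM UTC on Jun 17.
Flight 2 in UTC: 5:53 AM + 7:00 = 12:53 PM on Jun 16.
+3 hours 35 minutes → arrive 4:28 PM UTC on Jun 16.
Flight 2 lands earlier by 19 hours 37 minutes.

the second, by 19 hours 37 minutes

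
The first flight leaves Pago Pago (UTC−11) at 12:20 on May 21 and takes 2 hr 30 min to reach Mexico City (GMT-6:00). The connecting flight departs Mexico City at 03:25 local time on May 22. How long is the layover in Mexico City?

Convert departure to UTC: 12:20 + 11:00 = 23:20 UTC on May 21.
Add 2 hours 30 minutes flight time → 01:50 UTC (May 22).
Mexico City is UTC−6:00, so local arrival = 01:50 − 6:00 = 19:50 on May 21.
Layover = 03:25 − 19:50 (+1 day) = 7 hours 35 minutes.

7 hours 35 minutes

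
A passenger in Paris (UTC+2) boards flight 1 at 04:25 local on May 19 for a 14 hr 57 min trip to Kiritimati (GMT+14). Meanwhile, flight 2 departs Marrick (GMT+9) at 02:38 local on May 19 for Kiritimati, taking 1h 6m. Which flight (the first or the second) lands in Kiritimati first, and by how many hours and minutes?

Flight 1 in UTC: 04:25 − 2:00 = 02:25 on May 19.
+14 hours 57 minutes → arrive 17:22 UTC on May 19.
Flight 2 in UTC: 02:38 − 9:00 = 17:38 on May 18.
+1 hour and 6 minutes → arrive 18:44 UTC on May 18.
Flight 2 lands earlier by 22 hours 38 minutes.

the second, by 22 hours 38 minutes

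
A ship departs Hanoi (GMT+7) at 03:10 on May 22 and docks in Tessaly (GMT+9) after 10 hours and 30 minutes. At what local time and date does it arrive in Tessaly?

Tessaly is 2:00 ahead of Hanoi.
After 10 hours 30 minutes it is 13:40 in Hanoi.
Shift by the zone difference: 13:40 + 2:00 = 15:40 on May 22 in Tessaly.

15:40 on May 22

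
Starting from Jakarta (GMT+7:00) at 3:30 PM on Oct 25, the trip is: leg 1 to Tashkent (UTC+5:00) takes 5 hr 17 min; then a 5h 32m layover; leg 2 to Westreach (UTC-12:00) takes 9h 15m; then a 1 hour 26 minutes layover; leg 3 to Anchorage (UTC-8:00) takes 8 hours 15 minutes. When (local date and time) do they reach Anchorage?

Convert departure to UTC: 3:30 PM − 7:00 = 8:30 AM UTC on Oct 25.
Add 5 hours 17 minutes leg 1 → 1:47 PM UTC.
Add 5 hours 32 minutes layover in Tashkent → 7:19 PM UTC.
Add 9 hours 15 minutes leg 2 → 4:34 AM UTC (Oct 26).
Add 1 hour 26 minutes layover in Westreach → 6:00 AM UTC.
Add 8 hours and 15 minutes leg 3 → 2:15 PM UTC.
Anchorage is UTC−8:00, so local arrival = 2:15 PM − 8:00 = 6:15 AM on Oct 26.

6:15 AM on October 26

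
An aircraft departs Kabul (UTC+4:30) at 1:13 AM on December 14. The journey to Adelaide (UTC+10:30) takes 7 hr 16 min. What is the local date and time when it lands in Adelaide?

Convert departure to UTC: 1:13 AM − 4:30 = 8:43 PM UTC on Dec 13.
Add 7 hours and 16 minutes travel time → 3:59 AM UTC (Dec 14).
Adelaide is UTC+10:30, so local arrival = 3:59 AM + 10:30 = 2:29 PM on Dec 14.

2:29 PM on Dec 14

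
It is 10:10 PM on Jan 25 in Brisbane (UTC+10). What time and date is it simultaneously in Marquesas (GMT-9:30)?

In UTC: 10:10 PM − 10:00 = 12:10 PM on Jan 25.
Marquesas is UTC−9:30: 12:10 PM − 9:30 = 2:40 AM on Jan 25.

2:40 AM on January 25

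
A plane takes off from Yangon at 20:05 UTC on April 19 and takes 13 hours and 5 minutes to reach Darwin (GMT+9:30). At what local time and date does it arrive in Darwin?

18:40 on April 20

Departure is given in UTC: 20:05 on Apr 19.
Add 13 hours 5 minutes → 09:10 UTC (Apr 20).
Darwin is UTC+9:30: 09:10 + 9:30 = 18:40 on Apr 20.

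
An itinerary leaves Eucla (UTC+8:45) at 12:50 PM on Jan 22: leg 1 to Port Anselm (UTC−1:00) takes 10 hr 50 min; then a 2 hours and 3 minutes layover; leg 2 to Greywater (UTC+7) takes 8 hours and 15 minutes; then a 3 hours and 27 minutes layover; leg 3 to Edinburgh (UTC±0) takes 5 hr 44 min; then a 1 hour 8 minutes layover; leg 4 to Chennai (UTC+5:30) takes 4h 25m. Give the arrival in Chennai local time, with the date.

Convert departure to UTC: 12:50 PM − 8:45 = 4:05 AM UTC on Jan 22.
Add 10 hours 50 minutes leg 1 → 2:55 PM UTC.
Add 2 hours 3 minutes layover in Port Anselm → 4:58 PM UTC.
Add 8 hours 15 minutes leg 2 → 1:13 AM UTC (Jan 23).
Add 3 hours 27 minutes layover in Greywater → 4:40 AM UTC.
Add 5 hours and 44 minutes leg 3 → 10:24 AM UTC.
Add 1 hour and 8 minutes layover in Edinburgh → 11:32 AM UTC.
Add 4 hours and 25 minutes leg 4 → 3:57 PM UTC.
Chennai is UTC+5:30, so local arrival = 3:57 PM + 5:30 = 9:27 PM on Jan 23.

9:27 PM on Jan 23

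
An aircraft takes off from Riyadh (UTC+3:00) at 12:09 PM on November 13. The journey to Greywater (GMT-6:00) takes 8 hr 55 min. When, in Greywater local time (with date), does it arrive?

12:04 PM on Nov 13

Greywater is 9:00 behind Riyadh.
After 8 hours and 55 minutes it is 9:04 PM in Riyadh.
Shift by the zone difference: 9:04 PM − 9:00 = 12:04 PM on Nov 13 in Greywater.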